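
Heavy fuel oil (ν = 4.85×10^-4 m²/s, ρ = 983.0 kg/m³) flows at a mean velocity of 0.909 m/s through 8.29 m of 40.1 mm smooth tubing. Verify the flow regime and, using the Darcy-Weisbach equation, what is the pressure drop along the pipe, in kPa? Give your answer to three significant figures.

Δp ≈ 71.5 kPa

Re = VD/ν = 0.909·0.04010/4.85×10^-4 = 75.2 → laminar (Re < 2300)
f = 64/Re = 0.8516
h_f = f(L/D)V²/(2g) = 0.8516·(8.29/0.04010)·0.909²/(2·9.81) = 7.414 m
Δp = ρg·h_f = 983.0·9.81·7.414 = 71.49 kPa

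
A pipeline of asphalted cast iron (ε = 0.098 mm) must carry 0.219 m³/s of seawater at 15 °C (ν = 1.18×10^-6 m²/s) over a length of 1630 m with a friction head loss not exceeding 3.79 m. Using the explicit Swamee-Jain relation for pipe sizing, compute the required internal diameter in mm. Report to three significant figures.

Swamee-Jain (Type III): D = 0.66·[ε^1.25·(LQ²/(gh_f))^4.75 + ν·Q^9.4·(L/(gh_f))^5.2]^0.04
LQ²/(gh_f) = 2.103; L/(gh_f) = 43.84
Term 1 = ε^1.25·(…)^4.75 = 3.33×10^-4; Term 2 = ν·Q^9.4·(…)^5.2 = 2.57×10^-4
D = 0.66·(3.33×10^-4 + 2.57×10^-4)^0.04 = 0.4902 m = 490 mm
Check: V = 1.16 m/s, Re = 4.82×10^5, f = 0.01556, h_f = 3.55 m ≈ 3.79 m ✓

D ≈ 490 mm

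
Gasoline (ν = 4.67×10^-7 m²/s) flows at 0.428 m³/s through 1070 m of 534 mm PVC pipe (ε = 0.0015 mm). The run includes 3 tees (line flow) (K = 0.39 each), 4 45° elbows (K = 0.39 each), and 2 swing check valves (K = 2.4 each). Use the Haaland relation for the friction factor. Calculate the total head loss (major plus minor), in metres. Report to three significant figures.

V = 4Q/(πD²) = 1.911 m/s; V²/2g = 0.1861 m
Re = 2.19×10^6, ε/D = 2.81×10^-6 → f = 0.01028 (Haaland)
Major: h_f = f(L/D)·V²/2g = 0.01028·2004·0.1861 = 3.835 m
Minor: ΣK = 7.53; h_m = ΣK·V²/2g = 1.402 m
Total H_L = 3.835 + 1.402 = 5.236 m

H_L ≈ 5.24 m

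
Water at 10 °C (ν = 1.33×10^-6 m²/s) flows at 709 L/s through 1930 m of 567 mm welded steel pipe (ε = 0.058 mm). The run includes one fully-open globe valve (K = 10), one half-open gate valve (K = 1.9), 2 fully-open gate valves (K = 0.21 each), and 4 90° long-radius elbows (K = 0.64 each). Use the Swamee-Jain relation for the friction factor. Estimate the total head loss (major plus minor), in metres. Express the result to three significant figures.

H_L ≈ 24.2 m

V = 4Q/(πD²) = 2.808 m/s; V²/2g = 0.4019 m
Re = 1.20×10^6, ε/D = 1.02×10^-4 → f = 0.01335 (Swamee-Jain)
Major: h_f = f(L/D)·V²/2g = 0.01335·3404·0.4019 = 18.26 m
Minor: ΣK = 14.9; h_m = ΣK·V²/2g = 5.980 m
Total H_L = 18.26 + 5.980 = 24.24 m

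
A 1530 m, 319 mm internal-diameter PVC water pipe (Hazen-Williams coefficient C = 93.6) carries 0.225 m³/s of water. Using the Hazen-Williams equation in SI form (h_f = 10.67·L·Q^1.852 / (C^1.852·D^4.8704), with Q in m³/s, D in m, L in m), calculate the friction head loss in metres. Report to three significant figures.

h_f ≈ 60.1 m

h_f = 10.67·1530·0.225^1.852 / (93.6^1.852·0.319^4.8704) = 60.12 m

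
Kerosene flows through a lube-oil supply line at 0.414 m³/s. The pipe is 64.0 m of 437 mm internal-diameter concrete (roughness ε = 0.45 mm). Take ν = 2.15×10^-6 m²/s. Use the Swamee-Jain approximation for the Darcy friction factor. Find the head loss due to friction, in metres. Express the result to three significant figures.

h_f ≈ 1.16 m

V = 4Q/(πD²) = 4·0.414/(π·0.437²) = 2.760 m/s
Re = VD/ν = 2.760·0.437/2.15×10^-6 = 5.61×10^5 → turbulent
ε/D = 0.45/437 = 0.00103
Swamee-Jain: f = 0.02042
h_f = f(L/D)V²/(2g) = 0.02042·(64.0/0.437)·2.760²/(2·9.81) = 1.161 m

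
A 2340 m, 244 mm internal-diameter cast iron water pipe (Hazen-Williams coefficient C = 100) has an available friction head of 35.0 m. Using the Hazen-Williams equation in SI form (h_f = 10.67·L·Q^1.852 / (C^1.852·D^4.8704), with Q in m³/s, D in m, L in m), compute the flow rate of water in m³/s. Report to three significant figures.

Rearranging: Q = [h_f·C^1.852·D^4.8704 / (10.67·L)]^(1/1.852)
Q = [35.0·100^1.852·0.244^4.8704 / (10.67·2340)]^0.540 = 0.07052 m³/s

Q ≈ 0.0705 m³/s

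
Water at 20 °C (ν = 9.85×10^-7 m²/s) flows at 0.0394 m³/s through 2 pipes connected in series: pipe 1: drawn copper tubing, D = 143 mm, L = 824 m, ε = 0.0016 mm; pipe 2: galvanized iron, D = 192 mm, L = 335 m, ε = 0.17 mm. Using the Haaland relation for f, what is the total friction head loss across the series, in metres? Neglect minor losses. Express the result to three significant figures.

Pipe 1: V = 2.453 m/s, Re = 3.56×10^5, ε/D = 1.12×10^-5, f = 0.01399, h_1 = f(L/D)V²/2g = 24.73 m
Pipe 2: V = 1.361 m/s, Re = 2.65×10^5, ε/D = 8.85×10^-4, f = 0.02014, h_2 = f(L/D)V²/2g = 3.316 m
Series → Q common, losses add: H = Σh = 28.05 m

H ≈ 28.1 m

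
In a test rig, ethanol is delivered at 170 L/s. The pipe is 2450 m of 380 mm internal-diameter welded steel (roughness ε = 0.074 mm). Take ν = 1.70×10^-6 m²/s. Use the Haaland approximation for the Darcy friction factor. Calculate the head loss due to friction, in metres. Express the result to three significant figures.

V = 4Q/(πD²) = 4·0.170/(π·0.380²) = 1.499 m/s
Re = VD/ν = 1.499·0.380/1.70×10^-6 = 3.35×10^5 → turbulent
ε/D = 0.074/380 = 1.95×10^-4
Haaland: f = 0.01583
h_f = f(L/D)V²/(2g) = 0.01583·(2450/0.380)·1.499²/(2·9.81) = 11.69 m

h_f ≈ 11.7 m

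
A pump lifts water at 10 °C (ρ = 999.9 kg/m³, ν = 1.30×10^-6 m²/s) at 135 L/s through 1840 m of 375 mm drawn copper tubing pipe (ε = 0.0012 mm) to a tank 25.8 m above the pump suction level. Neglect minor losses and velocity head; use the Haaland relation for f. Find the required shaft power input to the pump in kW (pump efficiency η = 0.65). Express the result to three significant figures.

P_shaft ≈ 63.2 kW

V = 4Q/(πD²) = 1.222 m/s; Re = 3.53×10^5; ε/D = 3.20×10^-6; f = 0.01395
h_f = f(L/D)V²/2g = 5.211 m
Total head H = z + h_f = 25.8 + 5.211 = 31.01 m
P_hyd = ρgQH = 999.9·9.81·0.135·31.01 = 41.07 kW
P_shaft = P_hyd/η = 41.07/0.65 = 63.18 kW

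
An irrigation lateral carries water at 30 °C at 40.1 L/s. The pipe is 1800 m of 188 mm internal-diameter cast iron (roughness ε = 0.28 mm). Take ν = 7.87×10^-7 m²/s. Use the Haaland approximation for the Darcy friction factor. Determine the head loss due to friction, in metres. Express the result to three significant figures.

h_f ≈ 22.7 m

V = 4Q/(πD²) = 4·0.0401/(π·0.188²) = 1.445 m/s
Re = VD/ν = 1.445·0.188/7.87×10^-7 = 3.45×10^5 → turbulent
ε/D = 0.28/188 = 0.00149
Haaland: f = 0.02230
h_f = f(L/D)V²/(2g) = 0.02230·(1800/0.188)·1.445²/(2·9.81) = 22.71 m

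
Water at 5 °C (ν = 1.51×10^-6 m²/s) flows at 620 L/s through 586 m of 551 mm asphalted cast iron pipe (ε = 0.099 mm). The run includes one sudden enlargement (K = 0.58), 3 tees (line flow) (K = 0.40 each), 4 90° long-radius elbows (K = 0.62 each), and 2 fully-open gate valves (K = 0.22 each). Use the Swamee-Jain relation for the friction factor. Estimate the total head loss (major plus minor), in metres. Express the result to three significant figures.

H_L ≈ 6.97 m

V = 4Q/(πD²) = 2.600 m/s; V²/2g = 0.3446 m
Re = 9.49×10^5, ε/D = 1.80×10^-4 → f = 0.01459 (Swamee-Jain)
Major: h_f = f(L/D)·V²/2g = 0.01459·1064·0.3446 = 5.347 m
Minor: ΣK = 4.70; h_m = ΣK·V²/2g = 1.620 m
Total H_L = 5.347 + 1.620 = 6.966 m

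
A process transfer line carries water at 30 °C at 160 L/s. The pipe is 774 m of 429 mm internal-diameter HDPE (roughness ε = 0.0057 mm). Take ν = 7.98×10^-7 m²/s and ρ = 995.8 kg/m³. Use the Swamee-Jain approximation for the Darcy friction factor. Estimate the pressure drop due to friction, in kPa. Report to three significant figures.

V = 4Q/(πD²) = 4·0.160/(π·0.429²) = 1.107 m/s
Re = VD/ν = 1.107·0.429/7.98×10^-7 = 5.95×10^5 → turbulent
ε/D = 0.0057/429 = 1.33×10^-5
Swamee-Jain: f = 0.01293
h_f = f(L/D)V²/(2g) = 0.01293·(774/0.429)·1.107²/(2·9.81) = 1.457 m
Δp = ρg·h_f = 995.8·9.81·1.457 = 14.23 kPa

Δp ≈ 14.2 kPa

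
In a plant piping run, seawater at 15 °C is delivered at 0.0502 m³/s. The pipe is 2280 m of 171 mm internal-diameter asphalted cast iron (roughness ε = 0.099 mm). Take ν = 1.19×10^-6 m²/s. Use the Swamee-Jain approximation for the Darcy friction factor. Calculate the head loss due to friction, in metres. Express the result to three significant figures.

V = 4Q/(πD²) = 4·0.0502/(π·0.171²) = 2.186 m/s
Re = VD/ν = 2.186·0.171/1.19×10^-6 = 3.14×10^5 → turbulent
ε/D = 0.099/171 = 5.79×10^-4
Swamee-Jain: f = 0.01871
h_f = f(L/D)V²/(2g) = 0.01871·(2280/0.171)·2.186²/(2·9.81) = 60.76 m

h_f ≈ 60.8 m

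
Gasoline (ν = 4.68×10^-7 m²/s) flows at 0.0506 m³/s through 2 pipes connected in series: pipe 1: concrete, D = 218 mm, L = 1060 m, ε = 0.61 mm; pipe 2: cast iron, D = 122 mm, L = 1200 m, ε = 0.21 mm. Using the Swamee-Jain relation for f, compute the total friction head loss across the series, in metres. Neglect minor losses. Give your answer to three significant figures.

Pipe 1: V = 1.356 m/s, Re = 6.31×10^5, ε/D = 0.00280, f = 0.02598, h_1 = f(L/D)V²/2g = 11.83 m
Pipe 2: V = 4.329 m/s, Re = 1.13×10^6, ε/D = 0.00172, f = 0.02277, h_2 = f(L/D)V²/2g = 213.9 m
Series → Q common, losses add: H = Σh = 225.7 m

H ≈ 226 m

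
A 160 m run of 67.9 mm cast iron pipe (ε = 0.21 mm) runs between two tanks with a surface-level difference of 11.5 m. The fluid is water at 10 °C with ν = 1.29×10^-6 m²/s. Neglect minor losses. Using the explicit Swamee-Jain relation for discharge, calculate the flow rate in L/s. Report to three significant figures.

Swamee-Jain (Type II): Q = -0.965·√(gD⁵h_f/L)·ln[ε/(3.7D) + √(3.17ν²L/(gD³h_f))]
√(gD⁵h_f/L) = √(9.81·0.0679⁵·11.5/160) = 0.001009
ε/(3.7D) = 8.36×10^-4; √(3.17ν²L/(gD³h_f)) = 1.55×10^-4
Q = -0.965·0.001009·ln(9.905×10^-4) = 0.006734 m³/s
Check: V = 1.86 m/s, Re = 9.79×10^4, f = 0.02795, h_f = 11.6 m ≈ 11.5 m ✓

Q ≈ 6.73 L/s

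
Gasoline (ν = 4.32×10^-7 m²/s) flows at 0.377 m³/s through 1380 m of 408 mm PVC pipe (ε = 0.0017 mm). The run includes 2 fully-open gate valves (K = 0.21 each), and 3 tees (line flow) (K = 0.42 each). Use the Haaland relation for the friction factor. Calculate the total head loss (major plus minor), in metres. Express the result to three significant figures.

V = 4Q/(πD²) = 2.884 m/s; V²/2g = 0.4238 m
Re = 2.72×10^6, ε/D = 4.17×10^-6 → f = 0.01000 (Haaland)
Major: h_f = f(L/D)·V²/2g = 0.01000·3382·0.4238 = 14.34 m
Minor: ΣK = 1.68; h_m = ΣK·V²/2g = 0.7120 m
Total H_L = 14.34 + 0.7120 = 15.05 m

H_L ≈ 15.0 m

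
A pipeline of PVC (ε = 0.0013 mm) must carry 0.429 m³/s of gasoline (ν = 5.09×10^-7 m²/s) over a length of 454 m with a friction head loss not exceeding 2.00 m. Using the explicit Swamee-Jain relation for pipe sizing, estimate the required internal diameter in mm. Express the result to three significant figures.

Swamee-Jain (Type III): D = 0.66·[ε^1.25·(LQ²/(gh_f))^4.75 + ν·Q^9.4·(L/(gh_f))^5.2]^0.04
LQ²/(gh_f) = 4.259; L/(gh_f) = 23.14
Term 1 = ε^1.25·(…)^4.75 = 4.28×10^-5; Term 2 = ν·Q^9.4·(…)^5.2 = 0.00222
D = 0.66·(4.28×10^-5 + 0.00222)^0.04 = 0.5173 m = 517 mm
Check: V = 2.04 m/s, Re = 2.07×10^6, f = 0.01040, h_f = 1.94 m ≈ 2.00 m ✓

D ≈ 517 mm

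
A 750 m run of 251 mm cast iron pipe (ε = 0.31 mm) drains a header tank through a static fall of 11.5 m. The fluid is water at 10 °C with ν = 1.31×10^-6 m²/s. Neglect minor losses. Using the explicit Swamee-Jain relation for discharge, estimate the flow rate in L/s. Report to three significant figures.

Q ≈ 93.0 L/s

Swamee-Jain (Type II): Q = -0.965·√(gD⁵h_f/L)·ln[ε/(3.7D) + √(3.17ν²L/(gD³h_f))]
√(gD⁵h_f/L) = √(9.81·0.251⁵·11.5/750) = 0.01224
ε/(3.7D) = 3.34×10^-4; √(3.17ν²L/(gD³h_f)) = 4.78×10^-5
Q = -0.965·0.01224·ln(3.816×10^-4) = 0.09298 m³/s
Check: V = 1.88 m/s, Re = 3.60×10^5, f = 0.02153, h_f = 11.6 m ≈ 11.5 m ✓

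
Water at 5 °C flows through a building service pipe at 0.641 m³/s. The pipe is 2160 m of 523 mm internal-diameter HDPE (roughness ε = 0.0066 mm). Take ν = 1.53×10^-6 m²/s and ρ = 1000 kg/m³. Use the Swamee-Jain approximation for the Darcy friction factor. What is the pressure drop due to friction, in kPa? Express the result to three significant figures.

Δp ≈ 218 kPa

V = 4Q/(πD²) = 4·0.641/(π·0.523²) = 2.984 m/s
Re = VD/ν = 2.984·0.523/1.53×10^-6 = 1.02×10^6 → turbulent
ε/D = 0.0066/523 = 1.26×10^-5
Swamee-Jain: f = 0.01188
h_f = f(L/D)V²/(2g) = 0.01188·(2160/0.523)·2.984²/(2·9.81) = 22.26 m
Δp = ρg·h_f = 1000·9.81·22.26 = 218.4 kPa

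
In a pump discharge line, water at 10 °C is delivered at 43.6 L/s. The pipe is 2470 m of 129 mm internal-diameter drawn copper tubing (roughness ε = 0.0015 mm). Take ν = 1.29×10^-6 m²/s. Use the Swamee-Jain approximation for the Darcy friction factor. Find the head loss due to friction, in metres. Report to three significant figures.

V = 4Q/(πD²) = 4·0.0436/(π·0.129²) = 3.336 m/s
Re = VD/ν = 3.336·0.129/1.29×10^-6 = 3.34×10^5 → turbulent
ε/D = 0.0015/129 = 1.16×10^-5
Swamee-Jain: f = 0.01424
h_f = f(L/D)V²/(2g) = 0.01424·(2470/0.129)·3.336²/(2·9.81) = 154.6 m

h_f ≈ 155 m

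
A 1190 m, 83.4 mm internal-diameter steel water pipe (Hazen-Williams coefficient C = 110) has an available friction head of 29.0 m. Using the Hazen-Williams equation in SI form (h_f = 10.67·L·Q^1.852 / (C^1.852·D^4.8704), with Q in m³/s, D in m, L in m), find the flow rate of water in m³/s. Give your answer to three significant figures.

Rearranging: Q = [h_f·C^1.852·D^4.8704 / (10.67·L)]^(1/1.852)
Q = [29.0·110^1.852·0.0834^4.8704 / (10.67·1190)]^0.540 = 0.005999 m³/s

Q ≈ 0.00600 m³/s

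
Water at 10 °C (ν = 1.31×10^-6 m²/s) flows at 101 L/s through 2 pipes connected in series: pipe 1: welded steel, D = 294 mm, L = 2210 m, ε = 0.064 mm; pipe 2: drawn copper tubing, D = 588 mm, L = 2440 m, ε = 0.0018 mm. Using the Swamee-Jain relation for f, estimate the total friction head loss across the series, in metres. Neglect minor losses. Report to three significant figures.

H ≈ 14.3 m

Pipe 1: V = 1.488 m/s, Re = 3.34×10^5, ε/D = 2.18×10^-4, f = 0.01627, h_1 = f(L/D)V²/2g = 13.80 m
Pipe 2: V = 0.3719 m/s, Re = 1.67×10^5, ε/D = 3.06×10^-6, f = 0.01612, h_2 = f(L/D)V²/2g = 0.4716 m
Series → Q common, losses add: H = Σh = 14.27 m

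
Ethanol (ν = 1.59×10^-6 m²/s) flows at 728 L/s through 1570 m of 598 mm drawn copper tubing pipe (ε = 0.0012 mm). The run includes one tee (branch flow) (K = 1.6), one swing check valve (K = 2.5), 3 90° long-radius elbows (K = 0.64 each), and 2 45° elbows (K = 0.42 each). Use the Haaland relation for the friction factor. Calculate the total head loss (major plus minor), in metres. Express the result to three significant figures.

V = 4Q/(πD²) = 2.592 m/s; V²/2g = 0.3424 m
Re = 9.75×10^5, ε/D = 2.01×10^-6 → f = 0.01167 (Haaland)
Major: h_f = f(L/D)·V²/2g = 0.01167·2625·0.3424 = 10.49 m
Minor: ΣK = 6.86; h_m = ΣK·V²/2g = 2.349 m
Total H_L = 10.49 + 2.349 = 12.84 m

H_L ≈ 12.8 m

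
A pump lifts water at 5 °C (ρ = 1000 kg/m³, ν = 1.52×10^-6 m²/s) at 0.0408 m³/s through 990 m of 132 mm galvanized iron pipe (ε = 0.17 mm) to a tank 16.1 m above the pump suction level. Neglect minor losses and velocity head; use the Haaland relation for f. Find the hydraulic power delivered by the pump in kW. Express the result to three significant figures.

P_hyd ≈ 36.0 kW

V = 4Q/(πD²) = 2.981 m/s; Re = 2.59×10^5; ε/D = 0.00129; f = 0.02177
h_f = f(L/D)V²/2g = 73.97 m
Total head H = z + h_f = 16.1 + 73.97 = 90.07 m
P_hyd = ρgQH = 1000·9.81·0.0408·90.07 = 36.05 kW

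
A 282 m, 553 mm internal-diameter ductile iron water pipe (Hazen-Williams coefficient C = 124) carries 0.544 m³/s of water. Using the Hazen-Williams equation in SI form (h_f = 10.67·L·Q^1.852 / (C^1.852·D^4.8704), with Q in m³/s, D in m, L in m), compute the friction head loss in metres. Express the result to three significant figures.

h_f ≈ 2.32 m

h_f = 10.67·282·0.544^1.852 / (124^1.852·0.553^4.8704) = 2.316 m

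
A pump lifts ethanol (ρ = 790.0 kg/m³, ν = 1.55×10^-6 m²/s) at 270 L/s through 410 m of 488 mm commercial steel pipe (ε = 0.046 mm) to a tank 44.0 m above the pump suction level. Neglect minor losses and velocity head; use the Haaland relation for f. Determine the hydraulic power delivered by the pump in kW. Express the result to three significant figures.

V = 4Q/(πD²) = 1.444 m/s; Re = 4.54×10^5; ε/D = 9.43×10^-5; f = 0.01436
h_f = f(L/D)V²/2g = 1.282 m
Total head H = z + h_f = 44.0 + 1.282 = 45.28 m
P_hyd = ρgQH = 790.0·9.81·0.270·45.28 = 94.75 kW

P_hyd ≈ 94.8 kW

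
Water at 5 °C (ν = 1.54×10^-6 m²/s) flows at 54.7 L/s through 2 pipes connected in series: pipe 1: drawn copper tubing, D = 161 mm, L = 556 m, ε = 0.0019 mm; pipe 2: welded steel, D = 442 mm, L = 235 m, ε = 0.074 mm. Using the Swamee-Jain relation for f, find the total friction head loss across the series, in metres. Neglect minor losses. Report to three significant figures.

Pipe 1: V = 2.687 m/s, Re = 2.81×10^5, ε/D = 1.18×10^-5, f = 0.01469, h_1 = f(L/D)V²/2g = 18.66 m
Pipe 2: V = 0.3565 m/s, Re = 1.02×10^5, ε/D = 1.67×10^-4, f = 0.01875, h_2 = f(L/D)V²/2g = 0.06457 m
Series → Q common, losses add: H = Σh = 18.73 m

H ≈ 18.7 m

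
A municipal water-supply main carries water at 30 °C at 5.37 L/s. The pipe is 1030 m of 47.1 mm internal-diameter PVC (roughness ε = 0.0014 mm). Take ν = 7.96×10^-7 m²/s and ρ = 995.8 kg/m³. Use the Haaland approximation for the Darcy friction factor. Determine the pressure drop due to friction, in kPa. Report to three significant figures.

V = 4Q/(πD²) = 4·0.00537/(π·0.0471²) = 3.082 m/s
Re = VD/ν = 3.082·0.0471/7.96×10^-7 = 1.82×10^5 → turbulent
ε/D = 0.0014/47.1 = 2.97×10^-5
Haaland: f = 0.01596
h_f = f(L/D)V²/(2g) = 0.01596·(1030/0.0471)·3.082²/(2·9.81) = 169.0 m
Δp = ρg·h_f = 995.8·9.81·169.0 = 1651 kPa

Δp ≈ 1650 kPa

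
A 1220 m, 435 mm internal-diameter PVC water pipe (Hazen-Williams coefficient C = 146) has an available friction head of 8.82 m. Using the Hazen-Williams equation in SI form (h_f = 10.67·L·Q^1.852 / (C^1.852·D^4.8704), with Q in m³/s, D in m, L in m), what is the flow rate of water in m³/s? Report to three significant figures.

Rearranging: Q = [h_f·C^1.852·D^4.8704 / (10.67·L)]^(1/1.852)
Q = [8.82·146^1.852·0.435^4.8704 / (10.67·1220)]^0.540 = 0.3181 m³/s

Q ≈ 0.318 m³/s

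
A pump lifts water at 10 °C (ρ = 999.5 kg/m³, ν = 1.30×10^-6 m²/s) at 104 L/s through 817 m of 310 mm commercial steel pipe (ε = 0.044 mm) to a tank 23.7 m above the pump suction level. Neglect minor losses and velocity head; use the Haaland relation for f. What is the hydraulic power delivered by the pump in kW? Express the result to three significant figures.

V = 4Q/(πD²) = 1.378 m/s; Re = 3.29×10^5; ε/D = 1.42×10^-4; f = 0.01542
h_f = f(L/D)V²/2g = 3.932 m
Total head H = z + h_f = 23.7 + 3.932 = 27.63 m
P_hyd = ρgQH = 999.5·9.81·0.104·27.63 = 28.18 kW

P_hyd ≈ 28.2 kW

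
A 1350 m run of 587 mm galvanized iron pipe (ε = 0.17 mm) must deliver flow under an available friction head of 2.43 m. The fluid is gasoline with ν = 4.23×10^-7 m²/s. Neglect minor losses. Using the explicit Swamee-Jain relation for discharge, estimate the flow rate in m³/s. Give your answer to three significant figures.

Swamee-Jain (Type II): Q = -0.965·√(gD⁵h_f/L)·ln[ε/(3.7D) + √(3.17ν²L/(gD³h_f))]
√(gD⁵h_f/L) = √(9.81·0.587⁵·2.43/1350) = 0.03508
ε/(3.7D) = 7.83×10^-5; √(3.17ν²L/(gD³h_f)) = 1.26×10^-5
Q = -0.965·0.03508·ln(9.087×10^-5) = 0.3150 m³/s
Check: V = 1.16 m/s, Re = 1.62×10^6, f = 0.01539, h_f = 2.44 m ≈ 2.43 m ✓

Q ≈ 0.315 m³/s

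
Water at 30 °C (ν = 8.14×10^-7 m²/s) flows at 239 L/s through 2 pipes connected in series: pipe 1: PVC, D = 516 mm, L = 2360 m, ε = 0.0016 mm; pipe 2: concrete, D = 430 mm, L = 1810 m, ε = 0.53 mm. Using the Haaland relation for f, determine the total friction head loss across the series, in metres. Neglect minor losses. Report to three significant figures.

Pipe 1: V = 1.143 m/s, Re = 7.24×10^5, ε/D = 3.10×10^-6, f = 0.01228, h_1 = f(L/D)V²/2g = 3.740 m
Pipe 2: V = 1.646 m/s, Re = 8.69×10^5, ε/D = 0.00123, f = 0.02098, h_2 = f(L/D)V²/2g = 12.19 m
Series → Q common, losses add: H = Σh = 15.93 m

H ≈ 15.9 m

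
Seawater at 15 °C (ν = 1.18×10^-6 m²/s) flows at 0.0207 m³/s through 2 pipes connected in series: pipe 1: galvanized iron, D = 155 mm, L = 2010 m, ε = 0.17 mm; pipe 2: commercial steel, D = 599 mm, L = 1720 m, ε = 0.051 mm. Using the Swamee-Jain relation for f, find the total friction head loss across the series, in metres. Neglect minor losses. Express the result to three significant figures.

H ≈ 17.5 m

Pipe 1: V = 1.097 m/s, Re = 1.44×10^5, ε/D = 0.00110, f = 0.02202, h_1 = f(L/D)V²/2g = 17.51 m
Pipe 2: V = 0.07346 m/s, Re = 3.73×10^4, ε/D = 8.51×10^-5, f = 0.02250, h_2 = f(L/D)V²/2g = 0.01777 m
Series → Q common, losses add: H = Σh = 17.53 m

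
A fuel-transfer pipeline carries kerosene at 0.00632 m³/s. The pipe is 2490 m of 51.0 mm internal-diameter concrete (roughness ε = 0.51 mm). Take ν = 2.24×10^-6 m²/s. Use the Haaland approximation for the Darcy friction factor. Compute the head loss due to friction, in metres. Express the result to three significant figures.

V = 4Q/(πD²) = 4·0.00632/(π·0.0510²) = 3.094 m/s
Re = VD/ν = 3.094·0.0510/2.24×10^-6 = 7.04×10^4 → turbulent
ε/D = 0.51/51.0 = 0.0100
Haaland: f = 0.03877
h_f = f(L/D)V²/(2g) = 0.03877·(2490/0.0510)·3.094²/(2·9.81) = 923.4 m

h_f ≈ 923 m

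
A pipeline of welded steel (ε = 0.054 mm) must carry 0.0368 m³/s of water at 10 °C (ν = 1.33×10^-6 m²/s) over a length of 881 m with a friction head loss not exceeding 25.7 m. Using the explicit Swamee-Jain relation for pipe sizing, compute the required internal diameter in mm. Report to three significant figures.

D ≈ 149 mm

Swamee-Jain (Type III): D = 0.66·[ε^1.25·(LQ²/(gh_f))^4.75 + ν·Q^9.4·(L/(gh_f))^5.2]^0.04
LQ²/(gh_f) = 0.004732; L/(gh_f) = 3.494
Term 1 = ε^1.25·(…)^4.75 = 4.19×10^-17; Term 2 = ν·Q^9.4·(…)^5.2 = 2.94×10^-17
D = 0.66·(4.19×10^-17 + 2.94×10^-17)^0.04 = 0.1492 m = 149 mm
Check: V = 2.11 m/s, Re = 2.36×10^5, f = 0.01786, h_f = 23.8 m ≈ 25.7 m ✓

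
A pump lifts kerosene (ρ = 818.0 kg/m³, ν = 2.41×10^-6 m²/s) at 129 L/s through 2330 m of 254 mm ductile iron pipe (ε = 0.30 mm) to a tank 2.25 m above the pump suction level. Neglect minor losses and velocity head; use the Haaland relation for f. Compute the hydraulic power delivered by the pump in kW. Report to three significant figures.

P_hyd ≈ 69.3 kW

V = 4Q/(πD²) = 2.546 m/s; Re = 2.68×10^5; ε/D = 0.00118; f = 0.02134
h_f = f(L/D)V²/2g = 64.67 m
Total head H = z + h_f = 2.25 + 64.67 = 66.92 m
P_hyd = ρgQH = 818.0·9.81·0.129·66.92 = 69.27 kW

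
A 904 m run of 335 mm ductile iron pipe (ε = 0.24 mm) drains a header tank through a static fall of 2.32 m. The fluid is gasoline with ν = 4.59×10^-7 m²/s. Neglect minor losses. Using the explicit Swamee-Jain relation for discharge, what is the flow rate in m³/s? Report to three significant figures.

Swamee-Jain (Type II): Q = -0.965·√(gD⁵h_f/L)·ln[ε/(3.7D) + √(3.17ν²L/(gD³h_f))]
√(gD⁵h_f/L) = √(9.81·0.335⁵·2.32/904) = 0.01031
ε/(3.7D) = 1.94×10^-4; √(3.17ν²L/(gD³h_f)) = 2.66×10^-5
Q = -0.965·0.01031·ln(2.202×10^-4) = 0.08375 m³/s
Check: V = 0.950 m/s, Re = 6.94×10^5, f = 0.01880, h_f = 2.33 m ≈ 2.32 m ✓

Q ≈ 0.0838 m³/s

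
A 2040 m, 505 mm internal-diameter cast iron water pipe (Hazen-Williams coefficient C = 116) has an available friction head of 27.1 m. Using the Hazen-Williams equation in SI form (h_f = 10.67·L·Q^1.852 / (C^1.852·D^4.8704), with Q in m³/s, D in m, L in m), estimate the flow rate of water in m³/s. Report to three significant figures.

Q ≈ 0.520 m³/s

Rearranging: Q = [h_f·C^1.852·D^4.8704 / (10.67·L)]^(1/1.852)
Q = [27.1·116^1.852·0.505^4.8704 / (10.67·2040)]^0.540 = 0.5196 m³/s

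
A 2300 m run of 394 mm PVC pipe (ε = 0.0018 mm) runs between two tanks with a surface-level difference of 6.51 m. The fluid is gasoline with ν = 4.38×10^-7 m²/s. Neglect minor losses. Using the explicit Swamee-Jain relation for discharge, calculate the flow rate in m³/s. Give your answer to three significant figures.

Swamee-Jain (Type II): Q = -0.965·√(gD⁵h_f/L)·ln[ε/(3.7D) + √(3.17ν²L/(gD³h_f))]
√(gD⁵h_f/L) = √(9.81·0.394⁵·6.51/2300) = 0.01624
ε/(3.7D) = 1.23×10^-6; √(3.17ν²L/(gD³h_f)) = 1.89×10^-5
Q = -0.965·0.01624·ln(2.016×10^-5) = 0.1694 m³/s
Check: V = 1.39 m/s, Re = 1.25×10^6, f = 0.01131, h_f = 6.50 m ≈ 6.51 m ✓

Q ≈ 0.169 m³/s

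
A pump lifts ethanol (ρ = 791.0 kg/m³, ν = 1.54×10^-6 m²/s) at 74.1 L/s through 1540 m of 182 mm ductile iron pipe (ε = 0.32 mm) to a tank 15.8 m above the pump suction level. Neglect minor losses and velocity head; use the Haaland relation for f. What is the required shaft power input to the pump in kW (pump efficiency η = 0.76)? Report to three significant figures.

P_shaft ≈ 73.4 kW

V = 4Q/(πD²) = 2.848 m/s; Re = 3.37×10^5; ε/D = 0.00176; f = 0.02320
h_f = f(L/D)V²/2g = 81.18 m
Total head H = z + h_f = 15.8 + 81.18 = 96.98 m
P_hyd = ρgQH = 791.0·9.81·0.0741·96.98 = 55.76 kW
P_shaft = P_hyd/η = 55.76/0.76 = 73.37 kW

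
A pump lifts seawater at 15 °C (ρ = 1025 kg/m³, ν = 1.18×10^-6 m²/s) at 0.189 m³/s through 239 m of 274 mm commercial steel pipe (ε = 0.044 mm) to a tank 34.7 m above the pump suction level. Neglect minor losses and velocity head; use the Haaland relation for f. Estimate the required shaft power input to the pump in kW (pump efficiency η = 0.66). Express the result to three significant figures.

V = 4Q/(πD²) = 3.205 m/s; Re = 7.44×10^5; ε/D = 1.61×10^-4; f = 0.01442
h_f = f(L/D)V²/2g = 6.587 m
Total head H = z + h_f = 34.7 + 6.587 = 41.29 m
P_hyd = ρgQH = 1025·9.81·0.189·41.29 = 78.46 kW
P_shaft = P_hyd/η = 78.46/0.66 = 118.9 kW

P_shaft ≈ 119 kW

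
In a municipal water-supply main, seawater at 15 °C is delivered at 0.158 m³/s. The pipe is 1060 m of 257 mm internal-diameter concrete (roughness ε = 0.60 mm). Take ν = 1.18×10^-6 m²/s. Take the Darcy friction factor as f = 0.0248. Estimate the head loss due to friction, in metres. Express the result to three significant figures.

V = 4Q/(πD²) = 4·0.158/(π·0.257²) = 3.046 m/s
h_f = f(L/D)V²/(2g) = 0.02480·(1060/0.257)·3.046²/(2·9.81) = 48.36 m

h_f ≈ 48.4 m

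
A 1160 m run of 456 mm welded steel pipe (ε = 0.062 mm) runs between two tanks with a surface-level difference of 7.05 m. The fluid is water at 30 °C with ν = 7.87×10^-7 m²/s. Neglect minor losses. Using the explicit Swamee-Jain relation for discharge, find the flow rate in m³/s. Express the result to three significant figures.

Swamee-Jain (Type II): Q = -0.965·√(gD⁵h_f/L)·ln[ε/(3.7D) + √(3.17ν²L/(gD³h_f))]
√(gD⁵h_f/L) = √(9.81·0.456⁵·7.05/1160) = 0.03429
ε/(3.7D) = 3.67×10^-5; √(3.17ν²L/(gD³h_f)) = 1.86×10^-5
Q = -0.965·0.03429·ln(5.538×10^-5) = 0.3243 m³/s
Check: V = 1.99 m/s, Re = 1.15×10^6, f = 0.01387, h_f = 7.09 m ≈ 7.05 m ✓

Q ≈ 0.324 m³/s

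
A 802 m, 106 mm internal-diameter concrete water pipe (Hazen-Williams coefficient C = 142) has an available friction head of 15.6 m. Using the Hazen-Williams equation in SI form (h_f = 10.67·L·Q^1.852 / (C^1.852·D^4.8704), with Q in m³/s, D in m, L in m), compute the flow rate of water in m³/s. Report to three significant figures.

Q ≈ 0.0129 m³/s

Rearranging: Q = [h_f·C^1.852·D^4.8704 / (10.67·L)]^(1/1.852)
Q = [15.6·142^1.852·0.106^4.8704 / (10.67·802)]^0.540 = 0.01288 m³/s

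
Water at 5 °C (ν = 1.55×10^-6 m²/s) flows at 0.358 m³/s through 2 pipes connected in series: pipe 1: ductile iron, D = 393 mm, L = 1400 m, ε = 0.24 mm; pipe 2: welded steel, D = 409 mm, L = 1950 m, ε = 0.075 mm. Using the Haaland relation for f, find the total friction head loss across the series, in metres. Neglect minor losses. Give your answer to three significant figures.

Pipe 1: V = 2.951 m/s, Re = 7.48×10^5, ε/D = 6.11×10^-4, f = 0.01801, h_1 = f(L/D)V²/2g = 28.49 m
Pipe 2: V = 2.725 m/s, Re = 7.19×10^5, ε/D = 1.83×10^-4, f = 0.01471, h_2 = f(L/D)V²/2g = 26.54 m
Series → Q common, losses add: H = Σh = 55.02 m

H ≈ 55.0 m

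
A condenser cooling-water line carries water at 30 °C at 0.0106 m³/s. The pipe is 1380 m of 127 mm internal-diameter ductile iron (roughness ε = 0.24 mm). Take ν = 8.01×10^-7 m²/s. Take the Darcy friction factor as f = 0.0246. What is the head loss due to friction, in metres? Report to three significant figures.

h_f ≈ 9.54 m

V = 4Q/(πD²) = 4·0.0106/(π·0.127²) = 0.8368 m/s
h_f = f(L/D)V²/(2g) = 0.02460·(1380/0.127)·0.8368²/(2·9.81) = 9.540 m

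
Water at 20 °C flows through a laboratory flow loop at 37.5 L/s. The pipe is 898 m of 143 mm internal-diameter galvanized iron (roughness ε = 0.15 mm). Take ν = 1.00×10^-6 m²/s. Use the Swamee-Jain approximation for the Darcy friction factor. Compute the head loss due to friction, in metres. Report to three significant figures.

V = 4Q/(πD²) = 4·0.0375/(π·0.143²) = 2.335 m/s
Re = VD/ν = 2.335·0.143/1.00×10^-6 = 3.34×10^5 → turbulent
ε/D = 0.15/143 = 0.00105
Swamee-Jain: f = 0.02085
h_f = f(L/D)V²/(2g) = 0.02085·(898/0.143)·2.335²/(2·9.81) = 36.39 m

h_f ≈ 36.4 m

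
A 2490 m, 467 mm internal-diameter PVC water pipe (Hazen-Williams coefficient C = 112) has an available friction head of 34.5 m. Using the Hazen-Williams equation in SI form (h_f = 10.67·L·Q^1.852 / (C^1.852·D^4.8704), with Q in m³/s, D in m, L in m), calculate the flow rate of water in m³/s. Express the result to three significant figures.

Q ≈ 0.418 m³/s

Rearranging: Q = [h_f·C^1.852·D^4.8704 / (10.67·L)]^(1/1.852)
Q = [34.5·112^1.852·0.467^4.8704 / (10.67·2490)]^0.540 = 0.4178 m³/s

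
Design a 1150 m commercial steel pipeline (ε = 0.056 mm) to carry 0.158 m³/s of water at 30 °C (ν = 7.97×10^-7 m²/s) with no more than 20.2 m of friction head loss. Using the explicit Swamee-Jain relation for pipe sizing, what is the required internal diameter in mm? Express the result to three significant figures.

D ≈ 284 mm

Swamee-Jain (Type III): D = 0.66·[ε^1.25·(LQ²/(gh_f))^4.75 + ν·Q^9.4·(L/(gh_f))^5.2]^0.04
LQ²/(gh_f) = 0.1449; L/(gh_f) = 5.803
Term 1 = ε^1.25·(…)^4.75 = 5.01×10^-10; Term 2 = ν·Q^9.4·(…)^5.2 = 2.19×10^-10
D = 0.66·(5.01×10^-10 + 2.19×10^-10)^0.04 = 0.2843 m = 284 mm
Check: V = 2.49 m/s, Re = 8.88×10^5, f = 0.01484, h_f = 18.9 m ≈ 20.2 m ✓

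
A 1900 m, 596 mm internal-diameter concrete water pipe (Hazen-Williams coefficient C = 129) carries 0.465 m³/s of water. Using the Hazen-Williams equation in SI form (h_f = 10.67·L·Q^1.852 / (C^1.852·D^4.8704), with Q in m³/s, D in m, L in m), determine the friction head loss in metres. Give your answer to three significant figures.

h_f = 10.67·1900·0.465^1.852 / (129^1.852·0.596^4.8704) = 7.531 m

h_f ≈ 7.53 m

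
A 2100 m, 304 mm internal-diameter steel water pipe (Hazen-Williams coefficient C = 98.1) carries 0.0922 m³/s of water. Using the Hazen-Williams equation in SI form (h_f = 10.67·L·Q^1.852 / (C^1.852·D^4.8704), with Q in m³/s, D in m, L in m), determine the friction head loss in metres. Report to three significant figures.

h_f = 10.67·2100·0.0922^1.852 / (98.1^1.852·0.304^4.8704) = 18.33 m

h_f ≈ 18.3 m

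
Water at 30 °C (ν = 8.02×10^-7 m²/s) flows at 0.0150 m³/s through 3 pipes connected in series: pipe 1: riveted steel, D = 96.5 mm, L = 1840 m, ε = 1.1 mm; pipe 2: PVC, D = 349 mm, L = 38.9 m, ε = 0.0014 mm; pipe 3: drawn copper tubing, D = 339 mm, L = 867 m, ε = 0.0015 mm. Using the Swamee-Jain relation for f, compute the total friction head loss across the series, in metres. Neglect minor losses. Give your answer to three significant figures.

H ≈ 164 m

Pipe 1: V = 2.051 m/s, Re = 2.47×10^5, ε/D = 0.0114, f = 0.04000, h_1 = f(L/D)V²/2g = 163.5 m
Pipe 2: V = 0.1568 m/s, Re = 6.82×10^4, ε/D = 4.01×10^-6, f = 0.01940, h_2 = f(L/D)V²/2g = 0.002710 m
Pipe 3: V = 0.1662 m/s, Re = 7.02×10^4, ε/D = 4.42×10^-6, f = 0.01928, h_3 = f(L/D)V²/2g = 0.06941 m
Series → Q common, losses add: H = Σh = 163.6 m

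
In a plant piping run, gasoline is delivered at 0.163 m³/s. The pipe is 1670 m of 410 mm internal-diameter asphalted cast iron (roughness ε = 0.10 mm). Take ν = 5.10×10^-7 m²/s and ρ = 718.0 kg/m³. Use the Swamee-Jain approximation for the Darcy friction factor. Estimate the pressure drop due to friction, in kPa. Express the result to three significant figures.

V = 4Q/(πD²) = 4·0.163/(π·0.410²) = 1.235 m/s
Re = VD/ν = 1.235·0.410/5.10×10^-7 = 9.93×10^5 → turbulent
ε/D = 0.10/410 = 2.44×10^-4
Swamee-Jain: f = 0.01523
h_f = f(L/D)V²/(2g) = 0.01523·(1670/0.410)·1.235²/(2·9.81) = 4.821 m
Δp = ρg·h_f = 718.0·9.81·4.821 = 33.96 kPa

Δp ≈ 34.0 kPa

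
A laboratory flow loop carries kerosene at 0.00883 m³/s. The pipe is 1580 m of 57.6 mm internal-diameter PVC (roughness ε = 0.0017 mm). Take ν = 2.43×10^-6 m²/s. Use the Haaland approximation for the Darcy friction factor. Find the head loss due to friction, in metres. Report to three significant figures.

h_f ≈ 301 m

V = 4Q/(πD²) = 4·0.00883/(π·0.0576²) = 3.389 m/s
Re = VD/ν = 3.389·0.0576/2.43×10^-6 = 8.03×10^4 → turbulent
ε/D = 0.0017/57.6 = 2.95×10^-5
Haaland: f = 0.01877
h_f = f(L/D)V²/(2g) = 0.01877·(1580/0.0576)·3.389²/(2·9.81) = 301.3 m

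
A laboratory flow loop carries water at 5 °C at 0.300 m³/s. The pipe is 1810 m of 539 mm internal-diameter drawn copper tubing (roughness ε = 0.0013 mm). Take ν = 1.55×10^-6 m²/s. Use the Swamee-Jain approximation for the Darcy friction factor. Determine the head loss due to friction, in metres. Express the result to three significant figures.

h_f ≈ 3.95 m

V = 4Q/(πD²) = 4·0.300/(π·0.539²) = 1.315 m/s
Re = VD/ν = 1.315·0.539/1.55×10^-6 = 4.57×10^5 → turbulent
ε/D = 0.0013/539 = 2.41×10^-6
Swamee-Jain: f = 0.01334
h_f = f(L/D)V²/(2g) = 0.01334·(1810/0.539)·1.315²/(2·9.81) = 3.947 m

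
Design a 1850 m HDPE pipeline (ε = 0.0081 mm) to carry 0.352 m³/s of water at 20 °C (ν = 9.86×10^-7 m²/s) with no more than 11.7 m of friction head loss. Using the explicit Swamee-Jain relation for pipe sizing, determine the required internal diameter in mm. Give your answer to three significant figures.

D ≈ 459 mm

Swamee-Jain (Type III): D = 0.66·[ε^1.25·(LQ²/(gh_f))^4.75 + ν·Q^9.4·(L/(gh_f))^5.2]^0.04
LQ²/(gh_f) = 1.997; L/(gh_f) = 16.12
Term 1 = ε^1.25·(…)^4.75 = 1.15×10^-5; Term 2 = ν·Q^9.4·(…)^5.2 = 1.02×10^-4
D = 0.66·(1.15×10^-5 + 1.02×10^-4)^0.04 = 0.4590 m = 459 mm
Check: V = 2.13 m/s, Re = 9.90×10^5, f = 0.01205, h_f = 11.2 m ≈ 11.7 m ✓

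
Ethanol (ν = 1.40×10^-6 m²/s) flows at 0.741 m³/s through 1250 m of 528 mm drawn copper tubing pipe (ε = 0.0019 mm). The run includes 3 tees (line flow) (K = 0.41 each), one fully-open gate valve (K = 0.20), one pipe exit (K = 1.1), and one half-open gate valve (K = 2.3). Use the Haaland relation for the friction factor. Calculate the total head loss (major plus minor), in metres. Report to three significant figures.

V = 4Q/(πD²) = 3.384 m/s; V²/2g = 0.5837 m
Re = 1.28×10^6, ε/D = 3.60×10^-6 → f = 0.01120 (Haaland)
Major: h_f = f(L/D)·V²/2g = 0.01120·2367·0.5837 = 15.47 m
Minor: ΣK = 4.83; h_m = ΣK·V²/2g = 2.819 m
Total H_L = 15.47 + 2.819 = 18.29 m

H_L ≈ 18.3 m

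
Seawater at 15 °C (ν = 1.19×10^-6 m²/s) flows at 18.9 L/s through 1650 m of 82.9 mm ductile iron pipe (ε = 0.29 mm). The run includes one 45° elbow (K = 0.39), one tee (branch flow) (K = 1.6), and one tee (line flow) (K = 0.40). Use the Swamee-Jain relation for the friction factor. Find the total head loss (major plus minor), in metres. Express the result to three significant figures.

H_L ≈ 350 m

V = 4Q/(πD²) = 3.502 m/s; V²/2g = 0.6249 m
Re = 2.44×10^5, ε/D = 0.00350 → f = 0.02799 (Swamee-Jain)
Major: h_f = f(L/D)·V²/2g = 0.02799·19903·0.6249 = 348.2 m
Minor: ΣK = 2.39; h_m = ΣK·V²/2g = 1.494 m
Total H_L = 348.2 + 1.494 = 349.7 m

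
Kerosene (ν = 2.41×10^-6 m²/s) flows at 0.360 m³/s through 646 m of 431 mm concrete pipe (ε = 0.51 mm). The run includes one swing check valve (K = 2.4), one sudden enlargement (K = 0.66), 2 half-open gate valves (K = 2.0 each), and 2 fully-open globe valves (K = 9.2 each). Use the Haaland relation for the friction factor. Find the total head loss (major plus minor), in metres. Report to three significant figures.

V = 4Q/(πD²) = 2.468 m/s; V²/2g = 0.3103 m
Re = 4.41×10^5, ε/D = 0.00118 → f = 0.02103 (Haaland)
Major: h_f = f(L/D)·V²/2g = 0.02103·1499·0.3103 = 9.782 m
Minor: ΣK = 25.5; h_m = ΣK·V²/2g = 7.901 m
Total H_L = 9.782 + 7.901 = 17.68 m

H_L ≈ 17.7 m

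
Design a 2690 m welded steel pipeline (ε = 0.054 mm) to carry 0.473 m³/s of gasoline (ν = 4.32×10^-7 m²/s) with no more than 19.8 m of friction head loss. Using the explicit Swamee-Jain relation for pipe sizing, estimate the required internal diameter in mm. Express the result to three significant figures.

D ≈ 506 mm

Swamee-Jain (Type III): D = 0.66·[ε^1.25·(LQ²/(gh_f))^4.75 + ν·Q^9.4·(L/(gh_f))^5.2]^0.04
LQ²/(gh_f) = 3.098; L/(gh_f) = 13.85
Term 1 = ε^1.25·(…)^4.75 = 9.96×10^-4; Term 2 = ν·Q^9.4·(…)^5.2 = 3.27×10^-4
D = 0.66·(9.96×10^-4 + 3.27×10^-4)^0.04 = 0.5063 m = 506 mm
Check: V = 2.35 m/s, Re = 2.75×10^6, f = 0.01280, h_f = 19.1 m ≈ 19.8 m ✓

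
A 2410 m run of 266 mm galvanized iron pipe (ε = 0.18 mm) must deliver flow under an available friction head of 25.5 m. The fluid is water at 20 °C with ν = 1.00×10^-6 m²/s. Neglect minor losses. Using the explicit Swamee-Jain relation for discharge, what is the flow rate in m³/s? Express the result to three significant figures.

Swamee-Jain (Type II): Q = -0.965·√(gD⁵h_f/L)·ln[ε/(3.7D) + √(3.17ν²L/(gD³h_f))]
√(gD⁵h_f/L) = √(9.81·0.266⁵·25.5/2410) = 0.01176
ε/(3.7D) = 1.83×10^-4; √(3.17ν²L/(gD³h_f)) = 4.03×10^-5
Q = -0.965·0.01176·ln(2.232×10^-4) = 0.09539 m³/s
Check: V = 1.72 m/s, Re = 4.57×10^5, f = 0.01887, h_f = 25.7 m ≈ 25.5 m ✓

Q ≈ 0.0954 m³/s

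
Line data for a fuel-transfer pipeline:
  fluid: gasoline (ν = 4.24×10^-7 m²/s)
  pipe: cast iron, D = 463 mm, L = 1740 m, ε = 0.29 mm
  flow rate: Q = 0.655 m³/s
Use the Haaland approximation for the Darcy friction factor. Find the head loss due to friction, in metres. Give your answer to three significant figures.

V = 4Q/(πD²) = 4·0.655/(π·0.463²) = 3.890 m/s
Re = VD/ν = 3.890·0.463/4.24×10^-7 = 4.25×10^6 → turbulent
ε/D = 0.29/463 = 6.26×10^-4
Haaland: f = 0.01770
h_f = f(L/D)V²/(2g) = 0.01770·(1740/0.463)·3.890²/(2·9.81) = 51.32 m

h_f ≈ 51.3 m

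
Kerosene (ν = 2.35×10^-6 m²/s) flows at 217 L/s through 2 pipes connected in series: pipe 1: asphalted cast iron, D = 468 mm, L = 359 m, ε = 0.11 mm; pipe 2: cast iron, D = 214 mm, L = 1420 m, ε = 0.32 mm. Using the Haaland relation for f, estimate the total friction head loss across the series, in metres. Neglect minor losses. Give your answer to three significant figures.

Pipe 1: V = 1.261 m/s, Re = 2.51×10^5, ε/D = 2.35×10^-4, f = 0.01664, h_1 = f(L/D)V²/2g = 1.036 m
Pipe 2: V = 6.033 m/s, Re = 5.49×10^5, ε/D = 0.00150, f = 0.02211, h_2 = f(L/D)V²/2g = 272.2 m
Series → Q common, losses add: H = Σh = 273.2 m

H ≈ 273 m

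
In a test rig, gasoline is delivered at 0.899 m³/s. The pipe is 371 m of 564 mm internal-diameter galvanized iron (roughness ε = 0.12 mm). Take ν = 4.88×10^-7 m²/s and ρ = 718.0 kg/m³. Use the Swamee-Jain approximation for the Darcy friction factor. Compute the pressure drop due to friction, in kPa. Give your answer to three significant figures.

V = 4Q/(πD²) = 4·0.899/(π·0.564²) = 3.598 m/s
Re = VD/ν = 3.598·0.564/4.88×10^-7 = 4.16×10^6 → turbulent
ε/D = 0.12/564 = 2.13×10^-4
Swamee-Jain: f = 0.01421
h_f = f(L/D)V²/(2g) = 0.01421·(371/0.564)·3.598²/(2·9.81) = 6.168 m
Δp = ρg·h_f = 718.0·9.81·6.168 = 43.44 kPa

Δp ≈ 43.4 kPa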